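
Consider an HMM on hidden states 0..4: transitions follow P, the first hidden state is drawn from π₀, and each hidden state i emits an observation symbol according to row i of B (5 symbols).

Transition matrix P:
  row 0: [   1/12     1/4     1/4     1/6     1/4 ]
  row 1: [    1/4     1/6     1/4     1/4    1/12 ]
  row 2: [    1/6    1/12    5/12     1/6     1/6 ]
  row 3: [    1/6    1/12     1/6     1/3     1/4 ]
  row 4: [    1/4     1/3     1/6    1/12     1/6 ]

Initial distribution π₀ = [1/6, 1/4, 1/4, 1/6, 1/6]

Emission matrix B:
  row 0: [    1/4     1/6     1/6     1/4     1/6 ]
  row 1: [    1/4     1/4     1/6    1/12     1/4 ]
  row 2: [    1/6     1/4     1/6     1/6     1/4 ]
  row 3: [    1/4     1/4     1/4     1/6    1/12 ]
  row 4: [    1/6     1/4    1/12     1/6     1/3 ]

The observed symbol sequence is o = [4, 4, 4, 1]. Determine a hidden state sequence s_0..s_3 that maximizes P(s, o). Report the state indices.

path = [2, 2, 2, 2]

t=0: δ = [2.778e-02, 6.250e-02, 6.250e-02, 1.389e-02, 5.556e-02]  (obs o_0=4)
t=1: δ = [2.604e-03, 4.630e-03, 6.510e-03, 1.302e-03, 3.472e-03]  ψ = [1, 4, 2, 1, 2]  (obs o_1=4)
t=2: δ = [1.929e-04, 2.894e-04, 6.782e-04, 9.645e-05, 3.617e-04]  ψ = [1, 4, 2, 1, 2]  (obs o_2=4)
t=3: δ = [1.884e-05, 3.014e-05, 7.064e-05, 2.826e-05, 2.826e-05]  ψ = [2, 4, 2, 2, 2]  (obs o_3=1)
backtrack: best end state = 2; path = [2, 2, 2, 2]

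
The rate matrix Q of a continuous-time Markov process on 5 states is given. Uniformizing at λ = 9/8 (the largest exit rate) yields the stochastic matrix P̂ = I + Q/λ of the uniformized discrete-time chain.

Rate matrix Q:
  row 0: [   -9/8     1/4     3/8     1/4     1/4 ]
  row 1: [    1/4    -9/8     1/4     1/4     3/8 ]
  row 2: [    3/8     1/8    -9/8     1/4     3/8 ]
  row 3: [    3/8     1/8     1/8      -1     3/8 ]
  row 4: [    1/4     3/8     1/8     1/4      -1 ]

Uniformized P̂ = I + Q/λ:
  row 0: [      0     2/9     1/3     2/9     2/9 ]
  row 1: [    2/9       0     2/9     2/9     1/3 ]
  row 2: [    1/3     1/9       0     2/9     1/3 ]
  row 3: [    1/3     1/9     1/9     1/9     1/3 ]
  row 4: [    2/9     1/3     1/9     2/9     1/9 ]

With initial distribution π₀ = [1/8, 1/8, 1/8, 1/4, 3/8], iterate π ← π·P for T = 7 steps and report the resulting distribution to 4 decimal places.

t=0: π = [0.1250, 0.1250, 0.1250, 0.2500, 0.3750]
t=1: π = [0.2361, 0.1944, 0.1389, 0.1944, 0.2361]
t=2: π = [0.2068, 0.1682, 0.1698, 0.2006, 0.2546]
t=3: π = [0.2174, 0.1720, 0.1569, 0.1999, 0.2538]
t=4: π = [0.2136, 0.1726, 0.1611, 0.2000, 0.2528]
t=5: π = [0.2149, 0.1718, 0.1598, 0.2000, 0.2534]
t=6: π = [0.2145, 0.1722, 0.1602, 0.2000, 0.2531]
t=7: π = [0.2146, 0.1721, 0.1601, 0.2000, 0.2533]

π = [0.2146, 0.1721, 0.1601, 0.2000, 0.2533]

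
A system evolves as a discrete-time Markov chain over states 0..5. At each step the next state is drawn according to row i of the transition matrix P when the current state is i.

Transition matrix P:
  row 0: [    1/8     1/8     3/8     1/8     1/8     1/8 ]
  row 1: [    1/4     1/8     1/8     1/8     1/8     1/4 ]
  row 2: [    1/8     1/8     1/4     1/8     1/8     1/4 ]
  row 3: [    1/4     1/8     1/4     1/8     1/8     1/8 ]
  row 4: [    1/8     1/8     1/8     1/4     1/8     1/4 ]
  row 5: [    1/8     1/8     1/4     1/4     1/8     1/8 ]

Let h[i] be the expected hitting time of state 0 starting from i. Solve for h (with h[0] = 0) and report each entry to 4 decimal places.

h = [0.0000, 5.4218, 6.1963, 5.4324, 6.1008, 6.1114]

First-step conditioning: h[0] = 0; for i ≠ 0, h[i] = 1 + Σ_k P[i][k]·h[k].
  h[1] = 1 + 1/8·h[1] + 1/8·h[2] + 1/8·h[3] + 1/8·h[4] + 1/4·h[5]
  h[2] = 1 + 1/8·h[1] + 1/4·h[2] + 1/8·h[3] + 1/8·h[4] + 1/4·h[5]
  h[3] = 1 + 1/8·h[1] + 1/4·h[2] + 1/8·h[3] + 1/8·h[4] + 1/8·h[5]
  h[4] = 1 + 1/8·h[1] + 1/8·h[2] + 1/4·h[3] + 1/8·h[4] + 1/4·h[5]
  h[5] = 1 + 1/8·h[1] + 1/4·h[2] + 1/4·h[3] + 1/8·h[4] + 1/8·h[5]
Solving the 5×5 linear system over states ≠ 0 gives exactly h = [0, 2044/377, 2336/377, 2048/377, 2300/377, 2304/377] (h[0] = 0 is the target).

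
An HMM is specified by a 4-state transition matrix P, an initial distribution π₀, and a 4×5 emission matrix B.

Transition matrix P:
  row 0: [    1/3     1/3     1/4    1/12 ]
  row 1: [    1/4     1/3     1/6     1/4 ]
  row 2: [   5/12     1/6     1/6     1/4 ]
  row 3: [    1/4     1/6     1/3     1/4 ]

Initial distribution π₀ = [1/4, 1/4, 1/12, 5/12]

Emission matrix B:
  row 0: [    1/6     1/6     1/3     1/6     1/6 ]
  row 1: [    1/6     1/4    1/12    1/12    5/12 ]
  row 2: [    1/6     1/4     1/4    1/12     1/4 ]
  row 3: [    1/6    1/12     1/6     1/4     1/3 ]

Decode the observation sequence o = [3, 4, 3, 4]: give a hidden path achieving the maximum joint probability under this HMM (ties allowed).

path = [3, 2, 0, 1]

t=0: δ = [4.167e-02, 2.083e-02, 6.944e-03, 1.042e-01]  (obs o_0=3)
t=1: δ = [4.340e-03, 7.234e-03, 8.681e-03, 8.681e-03]  ψ = [3, 3, 3, 3]  (obs o_1=4)
t=2: δ = [6.028e-04, 2.009e-04, 2.411e-04, 5.425e-04]  ψ = [2, 1, 3, 2]  (obs o_2=3)
t=3: δ = [3.349e-05, 8.372e-05, 4.521e-05, 4.521e-05]  ψ = [0, 0, 3, 3]  (obs o_3=4)
backtrack: best end state = 1; path = [3, 2, 0, 1]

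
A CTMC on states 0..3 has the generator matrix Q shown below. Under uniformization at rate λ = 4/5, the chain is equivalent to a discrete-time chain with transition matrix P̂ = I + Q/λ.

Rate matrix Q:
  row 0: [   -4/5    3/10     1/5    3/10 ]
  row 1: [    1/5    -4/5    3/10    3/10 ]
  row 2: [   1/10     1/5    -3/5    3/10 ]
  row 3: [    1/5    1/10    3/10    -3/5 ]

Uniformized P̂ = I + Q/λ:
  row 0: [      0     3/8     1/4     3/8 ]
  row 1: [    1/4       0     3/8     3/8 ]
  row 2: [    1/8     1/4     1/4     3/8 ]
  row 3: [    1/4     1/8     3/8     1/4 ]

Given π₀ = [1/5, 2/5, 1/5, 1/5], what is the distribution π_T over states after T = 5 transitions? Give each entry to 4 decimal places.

t=0: π = [0.2000, 0.4000, 0.2000, 0.2000]
t=1: π = [0.1750, 0.1500, 0.3250, 0.3500]
t=2: π = [0.1656, 0.1906, 0.3125, 0.3313]
t=3: π = [0.1695, 0.1816, 0.3152, 0.3336]
t=4: π = [0.1682, 0.1841, 0.3144, 0.3333]
t=5: π = [0.1686, 0.1833, 0.3147, 0.3333]

π = [0.1686, 0.1833, 0.3147, 0.3333]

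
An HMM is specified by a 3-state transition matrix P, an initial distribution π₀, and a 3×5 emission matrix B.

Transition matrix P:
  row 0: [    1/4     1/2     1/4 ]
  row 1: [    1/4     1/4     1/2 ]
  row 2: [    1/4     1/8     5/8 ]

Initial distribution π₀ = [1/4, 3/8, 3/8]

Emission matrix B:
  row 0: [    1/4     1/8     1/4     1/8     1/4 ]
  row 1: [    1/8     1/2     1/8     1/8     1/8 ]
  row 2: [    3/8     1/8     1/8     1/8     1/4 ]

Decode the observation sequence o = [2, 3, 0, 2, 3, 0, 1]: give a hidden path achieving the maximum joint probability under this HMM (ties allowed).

t=0: δ = [6.250e-02, 4.688e-02, 4.688e-02]  (obs o_0=2)
t=1: δ = [1.953e-03, 3.906e-03, 3.662e-03]  ψ = [0, 0, 2]  (obs o_1=3)
t=2: δ = [2.441e-04, 1.221e-04, 8.583e-04]  ψ = [1, 0, 2]  (obs o_2=0)
t=3: δ = [5.364e-05, 1.526e-05, 6.706e-05]  ψ = [2, 0, 2]  (obs o_3=2)
t=4: δ = [2.095e-06, 3.353e-06, 5.239e-06]  ψ = [2, 0, 2]  (obs o_4=3)
t=5: δ = [3.274e-07, 1.310e-07, 1.228e-06]  ψ = [2, 0, 2]  (obs o_5=0)
t=6: δ = [3.837e-08, 8.185e-08, 9.592e-08]  ψ = [2, 0, 2]  (obs o_6=1)
backtrack: best end state = 2; path = [2, 2, 2, 2, 2, 2, 2]

path = [2, 2, 2, 2, 2, 2, 2]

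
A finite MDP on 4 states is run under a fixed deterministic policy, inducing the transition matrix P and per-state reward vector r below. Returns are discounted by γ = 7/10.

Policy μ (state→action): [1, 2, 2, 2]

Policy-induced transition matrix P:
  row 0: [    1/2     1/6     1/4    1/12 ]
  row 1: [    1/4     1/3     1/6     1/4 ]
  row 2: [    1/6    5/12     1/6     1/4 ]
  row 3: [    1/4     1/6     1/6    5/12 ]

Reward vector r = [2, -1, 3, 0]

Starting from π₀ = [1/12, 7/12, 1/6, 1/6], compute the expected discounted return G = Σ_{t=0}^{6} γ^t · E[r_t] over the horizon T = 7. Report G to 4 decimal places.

G = 1.8532

t=0: π = [0.0833, 0.5833, 0.1667, 0.1667], E[r] = 0.0833, γ^t·E[r] = 0.083333, running G = 0.083333
t=1: π = [0.2569, 0.3056, 0.1736, 0.2639], E[r] = 0.7292, γ^t·E[r] = 0.510417, running G = 0.593750
t=2: π = [0.2998, 0.2610, 0.1881, 0.2512], E[r] = 0.9028, γ^t·E[r] = 0.442361, running G = 1.036111
t=3: π = [0.3093, 0.2572, 0.1916, 0.2419], E[r] = 0.9363, γ^t·E[r] = 0.321149, running G = 1.357260
t=4: π = [0.3113, 0.2574, 0.1924, 0.2388], E[r] = 0.9426, γ^t·E[r] = 0.226310, running G = 1.583571
t=5: π = [0.3118, 0.2577, 0.1926, 0.2379], E[r] = 0.9438, γ^t·E[r] = 0.158617, running G = 1.742187
t=6: π = [0.3119, 0.2578, 0.1927, 0.2377], E[r] = 0.9440, γ^t·E[r] = 0.111058, running G = 1.853246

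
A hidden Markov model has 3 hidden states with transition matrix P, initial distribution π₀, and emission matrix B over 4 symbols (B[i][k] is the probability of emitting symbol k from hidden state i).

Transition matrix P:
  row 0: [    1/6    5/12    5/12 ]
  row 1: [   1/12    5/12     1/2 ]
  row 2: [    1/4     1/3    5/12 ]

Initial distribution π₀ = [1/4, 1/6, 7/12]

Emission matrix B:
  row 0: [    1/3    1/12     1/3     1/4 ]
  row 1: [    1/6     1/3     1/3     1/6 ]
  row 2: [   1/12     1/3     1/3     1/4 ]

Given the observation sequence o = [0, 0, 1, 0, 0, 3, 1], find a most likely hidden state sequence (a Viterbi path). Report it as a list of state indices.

t=0: δ = [8.333e-02, 2.778e-02, 4.861e-02]  (obs o_0=0)
t=1: δ = [4.630e-03, 5.787e-03, 2.894e-03]  ψ = [0, 0, 0]  (obs o_1=0)
t=2: δ = [6.430e-05, 8.038e-04, 9.645e-04]  ψ = [0, 1, 1]  (obs o_2=1)
t=3: δ = [8.038e-05, 5.582e-05, 3.349e-05]  ψ = [2, 1, 1]  (obs o_3=0)
t=4: δ = [4.465e-06, 5.582e-06, 2.791e-06]  ψ = [0, 0, 0]  (obs o_4=0)
t=5: δ = [1.861e-07, 3.876e-07, 6.977e-07]  ψ = [0, 1, 1]  (obs o_5=3)
t=6: δ = [1.454e-08, 7.752e-08, 9.690e-08]  ψ = [2, 2, 2]  (obs o_6=1)
backtrack: best end state = 2; path = [0, 1, 2, 0, 1, 2, 2]

path = [0, 1, 2, 0, 1, 2, 2]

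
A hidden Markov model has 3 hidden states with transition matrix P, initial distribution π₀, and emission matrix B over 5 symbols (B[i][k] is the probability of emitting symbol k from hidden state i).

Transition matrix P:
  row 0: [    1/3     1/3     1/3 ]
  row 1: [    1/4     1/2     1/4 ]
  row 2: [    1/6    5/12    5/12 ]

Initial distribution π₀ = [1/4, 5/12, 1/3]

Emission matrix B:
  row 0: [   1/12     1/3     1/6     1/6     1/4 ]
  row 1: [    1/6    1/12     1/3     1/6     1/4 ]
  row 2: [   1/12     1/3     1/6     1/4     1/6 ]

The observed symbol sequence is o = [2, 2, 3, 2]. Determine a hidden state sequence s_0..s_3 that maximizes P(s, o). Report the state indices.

t=0: δ = [4.167e-02, 1.389e-01, 5.556e-02]  (obs o_0=2)
t=1: δ = [5.787e-03, 2.315e-02, 5.787e-03]  ψ = [1, 1, 1]  (obs o_1=2)
t=2: δ = [9.645e-04, 1.929e-03, 1.447e-03]  ψ = [1, 1, 1]  (obs o_2=3)
t=3: δ = [8.038e-05, 3.215e-04, 1.005e-04]  ψ = [1, 1, 2]  (obs o_3=2)
backtrack: best end state = 1; path = [1, 1, 1, 1]

path = [1, 1, 1, 1]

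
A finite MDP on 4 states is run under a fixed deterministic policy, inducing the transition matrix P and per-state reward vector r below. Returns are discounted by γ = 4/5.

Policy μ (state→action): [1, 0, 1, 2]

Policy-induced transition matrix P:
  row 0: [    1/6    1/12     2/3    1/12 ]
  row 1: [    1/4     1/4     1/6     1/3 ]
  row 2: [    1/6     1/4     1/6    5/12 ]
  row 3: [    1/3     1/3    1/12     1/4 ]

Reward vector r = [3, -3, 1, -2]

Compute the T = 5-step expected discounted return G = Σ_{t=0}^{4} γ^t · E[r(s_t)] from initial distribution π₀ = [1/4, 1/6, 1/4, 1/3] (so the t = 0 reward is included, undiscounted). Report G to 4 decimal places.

G = -0.8391

t=0: π = [0.2500, 0.1667, 0.2500, 0.3333], E[r] = -0.1667, γ^t·E[r] = -0.166667, running G = -0.166667
t=1: π = [0.2361, 0.2361, 0.2639, 0.2639], E[r] = -0.2639, γ^t·E[r] = -0.211111, running G = -0.377778
t=2: π = [0.2303, 0.2326, 0.2627, 0.2743], E[r] = -0.2928, γ^t·E[r] = -0.187407, running G = -0.565185
t=3: π = [0.2318, 0.2345, 0.2590, 0.2748], E[r] = -0.2987, γ^t·E[r] = -0.152938, running G = -0.718123
t=4: π = [0.2320, 0.2343, 0.2597, 0.2741], E[r] = -0.2953, γ^t·E[r] = -0.120951, running G = -0.839075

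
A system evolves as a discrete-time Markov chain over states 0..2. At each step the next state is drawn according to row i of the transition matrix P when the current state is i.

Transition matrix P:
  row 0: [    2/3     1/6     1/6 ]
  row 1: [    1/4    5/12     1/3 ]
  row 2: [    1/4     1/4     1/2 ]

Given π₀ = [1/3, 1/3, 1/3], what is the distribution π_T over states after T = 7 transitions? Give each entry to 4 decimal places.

π = [0.4284, 0.2572, 0.3144]

t=0: π = [0.3333, 0.3333, 0.3333]
t=1: π = [0.3889, 0.2778, 0.3333]
t=2: π = [0.4120, 0.2639, 0.3241]
t=3: π = [0.4217, 0.2596, 0.3187]
t=4: π = [0.4257, 0.2581, 0.3162]
t=5: π = [0.4274, 0.2575, 0.3151]
t=6: π = [0.4281, 0.2573, 0.3146]
t=7: π = [0.4284, 0.2572, 0.3144]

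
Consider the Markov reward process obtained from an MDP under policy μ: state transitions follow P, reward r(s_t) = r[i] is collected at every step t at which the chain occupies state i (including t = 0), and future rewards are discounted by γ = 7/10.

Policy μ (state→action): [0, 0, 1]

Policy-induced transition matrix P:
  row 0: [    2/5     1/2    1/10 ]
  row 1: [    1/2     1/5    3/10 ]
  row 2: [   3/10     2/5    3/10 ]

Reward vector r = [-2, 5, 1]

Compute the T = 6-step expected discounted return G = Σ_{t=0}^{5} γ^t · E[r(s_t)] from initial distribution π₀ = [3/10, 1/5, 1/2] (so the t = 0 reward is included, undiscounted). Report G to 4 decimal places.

G = 3.4236

t=0: π = [0.3000, 0.2000, 0.5000], E[r] = 0.9000, γ^t·E[r] = 0.900000, running G = 0.900000
t=1: π = [0.3700, 0.3900, 0.2400], E[r] = 1.4500, γ^t·E[r] = 1.015000, running G = 1.915000
t=2: π = [0.4150, 0.3590, 0.2260], E[r] = 1.1910, γ^t·E[r] = 0.583590, running G = 2.498590
t=3: π = [0.4133, 0.3697, 0.2170], E[r] = 1.2389, γ^t·E[r] = 0.424943, running G = 2.923533
t=4: π = [0.4153, 0.3674, 0.2173], E[r] = 1.2238, γ^t·E[r] = 0.293822, running G = 3.217355
t=5: π = [0.4150, 0.3680, 0.2169], E[r] = 1.2272, γ^t·E[r] = 0.206252, running G = 3.423607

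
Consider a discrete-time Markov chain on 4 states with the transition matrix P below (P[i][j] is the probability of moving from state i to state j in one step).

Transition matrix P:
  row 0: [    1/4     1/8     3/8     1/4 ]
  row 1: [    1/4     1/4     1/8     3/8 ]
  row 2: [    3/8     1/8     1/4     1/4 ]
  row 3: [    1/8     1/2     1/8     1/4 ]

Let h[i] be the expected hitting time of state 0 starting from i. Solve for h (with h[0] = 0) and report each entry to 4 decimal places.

First-step conditioning: h[0] = 0; for i ≠ 0, h[i] = 1 + Σ_k P[i][k]·h[k].
  h[1] = 1 + 1/4·h[1] + 1/8·h[2] + 3/8·h[3]
  h[2] = 1 + 1/8·h[1] + 1/4·h[2] + 1/4·h[3]
  h[3] = 1 + 1/2·h[1] + 1/8·h[2] + 1/4·h[3]
Solving the 3×3 linear system over states ≠ 0 gives exactly h = [0, 504/115, 424/115, 112/23] (h[0] = 0 is the target).

h = [0.0000, 4.3826, 3.6870, 4.8696]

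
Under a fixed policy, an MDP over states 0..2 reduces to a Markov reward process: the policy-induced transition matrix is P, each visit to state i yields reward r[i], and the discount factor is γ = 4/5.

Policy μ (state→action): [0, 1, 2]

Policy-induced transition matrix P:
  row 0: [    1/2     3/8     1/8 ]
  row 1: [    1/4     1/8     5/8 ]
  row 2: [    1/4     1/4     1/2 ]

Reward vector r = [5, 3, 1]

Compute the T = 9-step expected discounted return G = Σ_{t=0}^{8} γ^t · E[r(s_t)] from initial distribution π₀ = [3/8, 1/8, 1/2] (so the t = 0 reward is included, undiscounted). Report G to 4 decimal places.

G = 12.3191

t=0: π = [0.3750, 0.1250, 0.5000], E[r] = 2.7500, γ^t·E[r] = 2.750000, running G = 2.750000
t=1: π = [0.3438, 0.2813, 0.3750], E[r] = 2.9375, γ^t·E[r] = 2.350000, running G = 5.100000
t=2: π = [0.3359, 0.2578, 0.4063], E[r] = 2.8594, γ^t·E[r] = 1.830000, running G = 6.930000
t=3: π = [0.3340, 0.2598, 0.4063], E[r] = 2.8555, γ^t·E[r] = 1.462000, running G = 8.392000
t=4: π = [0.3335, 0.2593, 0.4072], E[r] = 2.8525, γ^t·E[r] = 1.168400, running G = 9.560400
t=5: π = [0.3334, 0.2593, 0.4073], E[r] = 2.8521, γ^t·E[r] = 0.934560, running G = 10.494960
t=6: π = [0.3333, 0.2593, 0.4074], E[r] = 2.8519, γ^t·E[r] = 0.747608, running G = 11.242568
t=7: π = [0.3333, 0.2593, 0.4074], E[r] = 2.8519, γ^t·E[r] = 0.598079, running G = 11.840647
t=8: π = [0.3333, 0.2593, 0.4074], E[r] = 2.8519, γ^t·E[r] = 0.478462, running G = 12.319109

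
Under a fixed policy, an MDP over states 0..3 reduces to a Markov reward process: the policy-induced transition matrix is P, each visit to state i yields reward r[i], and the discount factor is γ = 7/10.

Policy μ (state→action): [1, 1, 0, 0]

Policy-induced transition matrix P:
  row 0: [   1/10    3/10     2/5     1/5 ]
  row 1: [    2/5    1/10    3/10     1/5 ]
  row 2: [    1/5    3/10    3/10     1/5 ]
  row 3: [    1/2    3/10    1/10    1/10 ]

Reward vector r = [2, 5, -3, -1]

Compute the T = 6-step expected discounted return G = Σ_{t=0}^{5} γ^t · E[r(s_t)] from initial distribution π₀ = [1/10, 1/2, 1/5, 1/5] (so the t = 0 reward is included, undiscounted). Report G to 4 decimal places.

t=0: π = [0.1000, 0.5000, 0.2000, 0.2000], E[r] = 1.9000, γ^t·E[r] = 1.900000, running G = 1.900000
t=1: π = [0.3500, 0.2000, 0.2700, 0.1800], E[r] = 0.7100, γ^t·E[r] = 0.497000, running G = 2.397000
t=2: π = [0.2590, 0.2600, 0.2990, 0.1820], E[r] = 0.7390, γ^t·E[r] = 0.362110, running G = 2.759110
t=3: π = [0.2807, 0.2480, 0.2895, 0.1818], E[r] = 0.7511, γ^t·E[r] = 0.257627, running G = 3.016737
t=4: π = [0.2761, 0.2504, 0.2917, 0.1818], E[r] = 0.7472, γ^t·E[r] = 0.179400, running G = 3.196138
t=5: π = [0.2770, 0.2499, 0.2912, 0.1818], E[r] = 0.7481, γ^t·E[r] = 0.125732, running G = 3.321869

G = 3.3219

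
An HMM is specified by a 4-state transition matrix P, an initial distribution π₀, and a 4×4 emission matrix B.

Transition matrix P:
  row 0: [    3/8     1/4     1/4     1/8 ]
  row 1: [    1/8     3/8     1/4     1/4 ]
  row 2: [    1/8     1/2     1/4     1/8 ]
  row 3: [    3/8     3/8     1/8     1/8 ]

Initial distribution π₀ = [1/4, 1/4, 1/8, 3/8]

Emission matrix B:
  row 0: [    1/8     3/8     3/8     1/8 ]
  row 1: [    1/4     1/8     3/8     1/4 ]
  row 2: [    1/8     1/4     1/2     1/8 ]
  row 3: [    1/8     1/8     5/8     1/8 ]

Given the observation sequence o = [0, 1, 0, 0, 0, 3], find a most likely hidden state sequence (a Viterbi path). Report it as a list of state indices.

t=0: δ = [3.125e-02, 6.250e-02, 1.562e-02, 4.688e-02]  (obs o_0=0)
t=1: δ = [6.592e-03, 2.930e-03, 3.906e-03, 1.953e-03]  ψ = [3, 1, 1, 1]  (obs o_1=1)
t=2: δ = [3.090e-04, 4.883e-04, 2.060e-04, 1.030e-04]  ψ = [0, 2, 0, 0]  (obs o_2=0)
t=3: δ = [1.448e-05, 4.578e-05, 1.526e-05, 1.526e-05]  ψ = [0, 1, 1, 1]  (obs o_3=0)
t=4: δ = [7.153e-07, 4.292e-06, 1.431e-06, 1.431e-06]  ψ = [1, 1, 1, 1]  (obs o_4=0)
t=5: δ = [6.706e-08, 4.023e-07, 1.341e-07, 1.341e-07]  ψ = [1, 1, 1, 1]  (obs o_5=3)
backtrack: best end state = 1; path = [1, 2, 1, 1, 1, 1]

path = [1, 2, 1, 1, 1, 1]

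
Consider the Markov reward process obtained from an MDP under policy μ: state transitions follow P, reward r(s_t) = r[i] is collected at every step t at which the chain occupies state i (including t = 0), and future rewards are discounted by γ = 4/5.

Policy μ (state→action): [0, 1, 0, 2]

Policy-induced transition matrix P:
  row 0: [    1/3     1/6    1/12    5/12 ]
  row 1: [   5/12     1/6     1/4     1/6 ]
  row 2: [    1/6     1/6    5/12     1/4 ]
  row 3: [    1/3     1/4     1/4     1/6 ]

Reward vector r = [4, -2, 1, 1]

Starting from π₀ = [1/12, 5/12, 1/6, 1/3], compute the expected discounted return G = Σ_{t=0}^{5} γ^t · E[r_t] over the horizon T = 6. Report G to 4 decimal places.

t=0: π = [0.0833, 0.4167, 0.1667, 0.3333], E[r] = 0.0000, γ^t·E[r] = 0.000000, running G = 0.000000
t=1: π = [0.3403, 0.1944, 0.2639, 0.2014], E[r] = 1.4375, γ^t·E[r] = 1.150000, running G = 1.150000
t=2: π = [0.3056, 0.1834, 0.2373, 0.2737], E[r] = 1.3663, γ^t·E[r] = 0.874444, running G = 2.024444
t=3: π = [0.3091, 0.1895, 0.2386, 0.2628], E[r] = 1.3588, γ^t·E[r] = 0.695704, running G = 2.720148
t=4: π = [0.3094, 0.1886, 0.2383, 0.2638], E[r] = 1.3624, γ^t·E[r] = 0.558020, running G = 3.278168
t=5: π = [0.3093, 0.1887, 0.2382, 0.2639], E[r] = 1.3621, γ^t·E[r] = 0.446319, running G = 3.724487

G = 3.7245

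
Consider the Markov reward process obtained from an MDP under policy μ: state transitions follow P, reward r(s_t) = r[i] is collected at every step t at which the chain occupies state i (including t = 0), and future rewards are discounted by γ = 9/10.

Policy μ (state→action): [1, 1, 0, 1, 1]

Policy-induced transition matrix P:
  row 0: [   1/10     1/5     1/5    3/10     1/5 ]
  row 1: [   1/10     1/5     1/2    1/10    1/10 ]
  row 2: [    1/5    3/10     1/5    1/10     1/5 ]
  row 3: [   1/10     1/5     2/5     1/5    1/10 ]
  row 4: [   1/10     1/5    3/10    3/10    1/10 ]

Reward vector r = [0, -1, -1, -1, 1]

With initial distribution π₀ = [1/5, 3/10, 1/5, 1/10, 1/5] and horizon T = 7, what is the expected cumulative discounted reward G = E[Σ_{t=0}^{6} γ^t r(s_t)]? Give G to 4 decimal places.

t=0: π = [0.2000, 0.3000, 0.2000, 0.1000, 0.2000], E[r] = -0.4000, γ^t·E[r] = -0.400000, running G = -0.400000
t=1: π = [0.1200, 0.2200, 0.3300, 0.1900, 0.1400], E[r] = -0.6000, γ^t·E[r] = -0.540000, running G = -0.940000
t=2: π = [0.1330, 0.2330, 0.3180, 0.1710, 0.1450], E[r] = -0.5770, γ^t·E[r] = -0.467370, running G = -1.407370
t=3: π = [0.1318, 0.2318, 0.3186, 0.1727, 0.1451], E[r] = -0.5780, γ^t·E[r] = -0.421362, running G = -1.828732
t=4: π = [0.1319, 0.2319, 0.3186, 0.1727, 0.1450], E[r] = -0.5781, γ^t·E[r] = -0.379265, running G = -2.207997
t=5: π = [0.1319, 0.2319, 0.3186, 0.1726, 0.1450], E[r] = -0.5781, γ^t·E[r] = -0.341333, running G = -2.549331
t=6: π = [0.1319, 0.2319, 0.3186, 0.1726, 0.1450], E[r] = -0.5781, γ^t·E[r] = -0.307200, running G = -2.856530

G = -2.8565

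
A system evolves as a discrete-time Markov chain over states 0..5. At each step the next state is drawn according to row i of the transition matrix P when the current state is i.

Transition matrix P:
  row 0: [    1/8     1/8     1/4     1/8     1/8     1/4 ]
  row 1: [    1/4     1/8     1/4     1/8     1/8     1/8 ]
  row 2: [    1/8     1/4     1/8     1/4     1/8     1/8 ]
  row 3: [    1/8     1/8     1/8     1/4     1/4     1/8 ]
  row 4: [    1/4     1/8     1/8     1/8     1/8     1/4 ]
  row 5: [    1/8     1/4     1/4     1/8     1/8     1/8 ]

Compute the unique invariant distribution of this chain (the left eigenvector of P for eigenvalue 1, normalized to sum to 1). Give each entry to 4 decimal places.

π = [0.1644, 0.1689, 0.1871, 0.1696, 0.1462, 0.1638]

Balance equations π_j = Σ_i π_i·P[i][j]:
  π_0 = 1/8·π_0 + 1/4·π_1 + 1/8·π_2 + 1/8·π_3 + 1/4·π_4 + 1/8·π_5
  π_1 = 1/8·π_0 + 1/8·π_1 + 1/4·π_2 + 1/8·π_3 + 1/8·π_4 + 1/4·π_5
  π_2 = 1/4·π_0 + 1/4·π_1 + 1/8·π_2 + 1/8·π_3 + 1/8·π_4 + 1/4·π_5
  π_3 = 1/8·π_0 + 1/8·π_1 + 1/4·π_2 + 1/4·π_3 + 1/8·π_4 + 1/8·π_5
  π_4 = 1/8·π_0 + 1/8·π_1 + 1/8·π_2 + 1/4·π_3 + 1/8·π_4 + 1/8·π_5
  normalize: π_0 + π_1 + π_2 + π_3 + π_4 + π_5 = 1
Solving the linear system gives exactly π = [12/73, 2108/12483, 32/171, 29/171, 25/171, 2045/12483].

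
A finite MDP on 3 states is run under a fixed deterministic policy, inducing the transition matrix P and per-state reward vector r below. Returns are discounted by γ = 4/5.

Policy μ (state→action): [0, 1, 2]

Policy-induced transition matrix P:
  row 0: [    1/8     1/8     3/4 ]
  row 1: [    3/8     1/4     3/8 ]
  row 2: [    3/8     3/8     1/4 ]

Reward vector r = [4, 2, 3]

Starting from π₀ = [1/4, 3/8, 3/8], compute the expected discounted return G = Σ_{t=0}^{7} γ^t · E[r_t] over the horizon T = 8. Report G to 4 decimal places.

G = 12.4744

t=0: π = [0.2500, 0.3750, 0.3750], E[r] = 2.8750, γ^t·E[r] = 2.875000, running G = 2.875000
t=1: π = [0.3125, 0.2656, 0.4219], E[r] = 3.0469, γ^t·E[r] = 2.437500, running G = 5.312500
t=2: π = [0.2969, 0.2637, 0.4395], E[r] = 3.0332, γ^t·E[r] = 1.941250, running G = 7.253750
t=3: π = [0.3008, 0.2678, 0.4314], E[r] = 3.0330, γ^t·E[r] = 1.552875, running G = 8.806625
t=4: π = [0.2998, 0.2663, 0.4339], E[r] = 3.0335, γ^t·E[r] = 1.242513, running G = 10.049138
t=5: π = [0.3000, 0.2668, 0.4332], E[r] = 3.0333, γ^t·E[r] = 0.993949, running G = 11.043086
t=6: π = [0.3000, 0.2666, 0.4334], E[r] = 3.0333, γ^t·E[r] = 0.795173, running G = 11.838259
t=7: π = [0.3000, 0.2667, 0.4333], E[r] = 3.0333, γ^t·E[r] = 0.636135, running G = 12.474395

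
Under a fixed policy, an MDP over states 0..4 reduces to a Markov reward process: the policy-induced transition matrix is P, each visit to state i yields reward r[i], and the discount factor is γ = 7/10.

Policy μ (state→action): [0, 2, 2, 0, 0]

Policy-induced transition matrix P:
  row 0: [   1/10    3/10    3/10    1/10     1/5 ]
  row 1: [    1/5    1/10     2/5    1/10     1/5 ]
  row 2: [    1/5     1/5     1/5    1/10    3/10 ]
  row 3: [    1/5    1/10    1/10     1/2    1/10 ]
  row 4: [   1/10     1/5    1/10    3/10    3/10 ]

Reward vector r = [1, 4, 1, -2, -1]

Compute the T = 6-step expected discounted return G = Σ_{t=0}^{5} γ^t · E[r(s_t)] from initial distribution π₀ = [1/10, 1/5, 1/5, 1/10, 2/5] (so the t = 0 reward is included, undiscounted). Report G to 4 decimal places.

t=0: π = [0.1000, 0.2000, 0.2000, 0.1000, 0.4000], E[r] = 0.5000, γ^t·E[r] = 0.500000, running G = 0.500000
t=1: π = [0.1500, 0.1800, 0.2000, 0.2200, 0.2500], E[r] = 0.3800, γ^t·E[r] = 0.266000, running G = 0.766000
t=2: π = [0.1600, 0.1750, 0.2040, 0.2380, 0.2230], E[r] = 0.3650, γ^t·E[r] = 0.178850, running G = 0.944850
t=3: π = [0.1617, 0.1747, 0.2049, 0.2398, 0.2189], E[r] = 0.3669, γ^t·E[r] = 0.125847, running G = 1.070697
t=4: π = [0.1619, 0.1747, 0.2052, 0.2397, 0.2184], E[r] = 0.3683, γ^t·E[r] = 0.088419, running G = 1.159116
t=5: π = [0.1620, 0.1748, 0.2053, 0.2396, 0.2184], E[r] = 0.3688, γ^t·E[r] = 0.061982, running G = 1.221098

G = 1.2211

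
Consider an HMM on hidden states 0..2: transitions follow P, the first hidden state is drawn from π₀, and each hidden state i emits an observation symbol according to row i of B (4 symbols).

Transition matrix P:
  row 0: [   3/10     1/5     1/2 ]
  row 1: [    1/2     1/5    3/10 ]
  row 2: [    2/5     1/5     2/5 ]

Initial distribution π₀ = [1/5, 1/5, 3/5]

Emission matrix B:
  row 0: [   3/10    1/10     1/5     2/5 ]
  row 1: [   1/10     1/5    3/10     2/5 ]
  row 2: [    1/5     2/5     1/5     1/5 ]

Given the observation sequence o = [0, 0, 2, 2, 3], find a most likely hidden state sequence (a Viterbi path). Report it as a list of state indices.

t=0: δ = [6.000e-02, 2.000e-02, 1.200e-01]  (obs o_0=0)
t=1: δ = [1.440e-02, 2.400e-03, 9.600e-03]  ψ = [2, 2, 2]  (obs o_1=0)
t=2: δ = [8.640e-04, 8.640e-04, 1.440e-03]  ψ = [0, 0, 0]  (obs o_2=2)
t=3: δ = [1.152e-04, 8.640e-05, 1.152e-04]  ψ = [2, 2, 2]  (obs o_3=2)
t=4: δ = [1.843e-05, 9.216e-06, 1.152e-05]  ψ = [2, 0, 0]  (obs o_4=3)
backtrack: best end state = 0; path = [2, 0, 2, 2, 0]

path = [2, 0, 2, 2, 0]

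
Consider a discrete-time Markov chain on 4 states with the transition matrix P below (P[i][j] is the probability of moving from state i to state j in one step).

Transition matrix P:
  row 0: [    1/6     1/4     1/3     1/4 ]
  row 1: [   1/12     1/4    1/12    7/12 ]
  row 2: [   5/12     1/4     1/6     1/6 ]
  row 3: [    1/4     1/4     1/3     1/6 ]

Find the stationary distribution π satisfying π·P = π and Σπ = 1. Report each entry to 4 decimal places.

Balance equations π_j = Σ_i π_i·P[i][j]:
  π_0 = 1/6·π_0 + 1/12·π_1 + 5/12·π_2 + 1/4·π_3
  π_1 = 1/4·π_0 + 1/4·π_1 + 1/4·π_2 + 1/4·π_3
  π_2 = 1/3·π_0 + 1/12·π_1 + 1/6·π_2 + 1/3·π_3
  normalize: π_0 + π_1 + π_2 + π_3 = 1
Solving the linear system gives exactly π = [83/364, 1/4, 13/56, 211/728].

π = [0.2280, 0.2500, 0.2321, 0.2898]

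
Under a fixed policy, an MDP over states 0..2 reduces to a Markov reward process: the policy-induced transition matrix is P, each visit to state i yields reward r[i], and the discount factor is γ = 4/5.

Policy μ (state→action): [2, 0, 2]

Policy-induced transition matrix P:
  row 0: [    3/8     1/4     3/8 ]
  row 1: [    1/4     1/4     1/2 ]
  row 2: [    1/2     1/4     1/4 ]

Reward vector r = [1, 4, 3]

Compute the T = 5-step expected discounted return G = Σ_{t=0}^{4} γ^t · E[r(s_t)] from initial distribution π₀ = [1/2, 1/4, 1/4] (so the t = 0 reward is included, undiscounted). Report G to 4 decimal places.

t=0: π = [0.5000, 0.2500, 0.2500], E[r] = 2.2500, γ^t·E[r] = 2.250000, running G = 2.250000
t=1: π = [0.3750, 0.2500, 0.3750], E[r] = 2.5000, γ^t·E[r] = 2.000000, running G = 4.250000
t=2: π = [0.3906, 0.2500, 0.3594], E[r] = 2.4688, γ^t·E[r] = 1.580000, running G = 5.830000
t=3: π = [0.3887, 0.2500, 0.3613], E[r] = 2.4727, γ^t·E[r] = 1.266000, running G = 7.096000
t=4: π = [0.3889, 0.2500, 0.3611], E[r] = 2.4722, γ^t·E[r] = 1.012600, running G = 8.108600

G = 8.1086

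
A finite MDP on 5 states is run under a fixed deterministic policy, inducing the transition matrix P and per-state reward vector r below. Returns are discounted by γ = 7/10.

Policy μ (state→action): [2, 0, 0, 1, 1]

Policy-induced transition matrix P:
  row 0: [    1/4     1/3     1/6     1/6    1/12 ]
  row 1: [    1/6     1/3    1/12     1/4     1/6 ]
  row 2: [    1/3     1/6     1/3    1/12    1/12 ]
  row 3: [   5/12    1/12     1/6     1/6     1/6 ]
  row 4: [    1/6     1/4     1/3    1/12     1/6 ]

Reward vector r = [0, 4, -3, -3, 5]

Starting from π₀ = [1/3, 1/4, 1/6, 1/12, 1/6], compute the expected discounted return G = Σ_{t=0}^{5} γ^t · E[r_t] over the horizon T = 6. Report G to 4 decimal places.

G = 2.2145

t=0: π = [0.3333, 0.2500, 0.1667, 0.0833, 0.1667], E[r] = 1.0833, γ^t·E[r] = 1.083333, running G = 1.083333
t=1: π = [0.2431, 0.2708, 0.2014, 0.1597, 0.1250], E[r] = 0.6250, γ^t·E[r] = 0.437500, running G = 1.520833
t=2: π = [0.2604, 0.2494, 0.1985, 0.1620, 0.1296], E[r] = 0.5642, γ^t·E[r] = 0.276476, running G = 1.797309
t=3: π = [0.2620, 0.2489, 0.2006, 0.1601, 0.1284], E[r] = 0.5558, γ^t·E[r] = 0.190655, running G = 1.987964
t=4: π = [0.2620, 0.2492, 0.2008, 0.1600, 0.1281], E[r] = 0.5551, γ^t·E[r] = 0.133272, running G = 2.121236
t=5: π = [0.2620, 0.2492, 0.2007, 0.1600, 0.1281], E[r] = 0.5551, γ^t·E[r] = 0.093298, running G = 2.214534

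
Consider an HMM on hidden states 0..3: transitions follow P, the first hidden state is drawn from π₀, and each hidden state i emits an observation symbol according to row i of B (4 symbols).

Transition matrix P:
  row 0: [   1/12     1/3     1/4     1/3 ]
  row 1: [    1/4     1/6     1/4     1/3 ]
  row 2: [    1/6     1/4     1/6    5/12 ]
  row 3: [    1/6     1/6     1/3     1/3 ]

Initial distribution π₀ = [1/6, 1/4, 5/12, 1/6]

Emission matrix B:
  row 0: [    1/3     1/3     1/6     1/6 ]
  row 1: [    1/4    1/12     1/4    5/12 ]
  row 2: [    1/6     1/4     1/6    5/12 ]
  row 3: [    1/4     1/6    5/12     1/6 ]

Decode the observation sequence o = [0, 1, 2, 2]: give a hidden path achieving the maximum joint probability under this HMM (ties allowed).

path = [1, 0, 3, 3]

t=0: δ = [5.556e-02, 6.250e-02, 6.944e-02, 4.167e-02]  (obs o_0=0)
t=1: δ = [5.208e-03, 1.543e-03, 3.906e-03, 4.823e-03]  ψ = [1, 0, 1, 2]  (obs o_1=1)
t=2: δ = [1.340e-04, 4.340e-04, 2.679e-04, 7.234e-04]  ψ = [3, 0, 3, 0]  (obs o_2=2)
t=3: δ = [2.009e-05, 3.014e-05, 4.019e-05, 1.005e-04]  ψ = [3, 3, 3, 3]  (obs o_3=2)
backtrack: best end state = 3; path = [1, 0, 3, 3]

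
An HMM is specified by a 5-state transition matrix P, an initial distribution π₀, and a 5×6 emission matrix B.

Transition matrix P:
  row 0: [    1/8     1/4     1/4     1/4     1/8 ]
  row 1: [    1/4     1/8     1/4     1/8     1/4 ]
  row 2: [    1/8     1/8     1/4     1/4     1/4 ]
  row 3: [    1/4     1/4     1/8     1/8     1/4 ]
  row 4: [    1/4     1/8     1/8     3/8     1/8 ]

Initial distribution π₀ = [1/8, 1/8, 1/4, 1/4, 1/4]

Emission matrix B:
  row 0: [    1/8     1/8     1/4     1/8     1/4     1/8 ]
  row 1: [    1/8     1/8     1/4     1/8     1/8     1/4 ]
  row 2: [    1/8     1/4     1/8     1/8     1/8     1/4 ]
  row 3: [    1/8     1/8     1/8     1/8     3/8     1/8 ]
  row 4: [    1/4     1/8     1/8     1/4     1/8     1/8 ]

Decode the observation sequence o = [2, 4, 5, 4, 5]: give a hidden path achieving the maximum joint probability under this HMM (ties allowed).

t=0: δ = [3.125e-02, 3.125e-02, 3.125e-02, 3.125e-02, 3.125e-02]  (obs o_0=2)
t=1: δ = [1.953e-03, 9.766e-04, 9.766e-04, 4.395e-03, 9.766e-04]  ψ = [1, 0, 0, 4, 1]  (obs o_1=4)
t=2: δ = [1.373e-04, 2.747e-04, 1.373e-04, 6.866e-05, 1.373e-04]  ψ = [3, 3, 3, 3, 3]  (obs o_2=5)
t=3: δ = [1.717e-05, 4.292e-06, 8.583e-06, 1.931e-05, 8.583e-06]  ψ = [1, 0, 1, 4, 1]  (obs o_3=4)
t=4: δ = [6.035e-07, 1.207e-06, 1.073e-06, 5.364e-07, 6.035e-07]  ψ = [3, 3, 0, 0, 3]  (obs o_4=5)
backtrack: best end state = 1; path = [4, 3, 4, 3, 1]

path = [4, 3, 4, 3, 1]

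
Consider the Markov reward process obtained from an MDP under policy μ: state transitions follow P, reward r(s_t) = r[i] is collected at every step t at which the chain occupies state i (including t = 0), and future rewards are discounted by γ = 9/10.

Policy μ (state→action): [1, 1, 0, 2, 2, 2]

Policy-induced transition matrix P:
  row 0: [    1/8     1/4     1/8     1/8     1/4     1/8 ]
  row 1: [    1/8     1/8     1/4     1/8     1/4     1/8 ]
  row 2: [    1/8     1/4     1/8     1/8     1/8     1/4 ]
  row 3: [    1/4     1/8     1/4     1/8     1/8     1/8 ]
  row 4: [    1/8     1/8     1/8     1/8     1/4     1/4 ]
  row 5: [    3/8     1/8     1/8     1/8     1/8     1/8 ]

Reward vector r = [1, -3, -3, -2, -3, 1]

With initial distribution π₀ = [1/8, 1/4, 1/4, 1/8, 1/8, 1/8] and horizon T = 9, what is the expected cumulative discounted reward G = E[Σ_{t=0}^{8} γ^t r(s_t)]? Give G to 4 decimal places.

t=0: π = [0.1250, 0.2500, 0.2500, 0.1250, 0.1250, 0.1250], E[r] = -1.8750, γ^t·E[r] = -1.875000, running G = -1.875000
t=1: π = [0.1719, 0.1719, 0.1719, 0.1250, 0.1875, 0.1719], E[r] = -1.5000, γ^t·E[r] = -1.350000, running G = -3.225000
t=2: π = [0.1836, 0.1680, 0.1621, 0.1250, 0.1914, 0.1699], E[r] = -1.4609, γ^t·E[r] = -1.183359, running G = -4.408359
t=3: π = [0.1831, 0.1682, 0.1616, 0.1250, 0.1929, 0.1692], E[r] = -1.4658, γ^t·E[r] = -1.068583, running G = -5.476942
t=4: π = [0.1829, 0.1681, 0.1617, 0.1250, 0.1930, 0.1693], E[r] = -1.4661, γ^t·E[r] = -0.961885, running G = -6.438827
t=5: π = [0.1830, 0.1681, 0.1616, 0.1250, 0.1930, 0.1693], E[r] = -1.4659, γ^t·E[r] = -0.865570, running G = -7.304398
t=6: π = [0.1830, 0.1681, 0.1616, 0.1250, 0.1930, 0.1693], E[r] = -1.4658, γ^t·E[r] = -0.779010, running G = -8.083408
t=7: π = [0.1830, 0.1681, 0.1616, 0.1250, 0.1930, 0.1693], E[r] = -1.4659, γ^t·E[r] = -0.701112, running G = -8.784520
t=8: π = [0.1830, 0.1681, 0.1616, 0.1250, 0.1930, 0.1693], E[r] = -1.4659, γ^t·E[r] = -0.631001, running G = -9.415521

G = -9.4155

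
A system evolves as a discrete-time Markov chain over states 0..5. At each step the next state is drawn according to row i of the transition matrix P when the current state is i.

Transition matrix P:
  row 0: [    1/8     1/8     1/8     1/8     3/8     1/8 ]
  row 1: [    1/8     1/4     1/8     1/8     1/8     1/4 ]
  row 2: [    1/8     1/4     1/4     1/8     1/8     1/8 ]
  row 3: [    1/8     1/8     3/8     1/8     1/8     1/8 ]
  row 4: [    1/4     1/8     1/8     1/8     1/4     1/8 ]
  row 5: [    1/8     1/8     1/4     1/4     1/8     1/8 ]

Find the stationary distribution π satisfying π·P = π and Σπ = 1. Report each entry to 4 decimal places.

Balance equations π_j = Σ_i π_i·P[i][j]:
  π_0 = 1/8·π_0 + 1/8·π_1 + 1/8·π_2 + 1/8·π_3 + 1/4·π_4 + 1/8·π_5
  π_1 = 1/8·π_0 + 1/4·π_1 + 1/4·π_2 + 1/8·π_3 + 1/8·π_4 + 1/8·π_5
  π_2 = 1/8·π_0 + 1/8·π_1 + 1/4·π_2 + 3/8·π_3 + 1/8·π_4 + 1/4·π_5
  π_3 = 1/8·π_0 + 1/8·π_1 + 1/8·π_2 + 1/8·π_3 + 1/8·π_4 + 1/4·π_5
  π_4 = 3/8·π_0 + 1/8·π_1 + 1/8·π_2 + 1/8·π_3 + 1/4·π_4 + 1/8·π_5
  normalize: π_0 + π_1 + π_2 + π_3 + π_4 + π_5 = 1
Solving the linear system gives exactly π = [4/27, 269/1563, 320/1563, 224/1563, 5/27, 229/1563].

π = [0.1481, 0.1721, 0.2047, 0.1433, 0.1852, 0.1465]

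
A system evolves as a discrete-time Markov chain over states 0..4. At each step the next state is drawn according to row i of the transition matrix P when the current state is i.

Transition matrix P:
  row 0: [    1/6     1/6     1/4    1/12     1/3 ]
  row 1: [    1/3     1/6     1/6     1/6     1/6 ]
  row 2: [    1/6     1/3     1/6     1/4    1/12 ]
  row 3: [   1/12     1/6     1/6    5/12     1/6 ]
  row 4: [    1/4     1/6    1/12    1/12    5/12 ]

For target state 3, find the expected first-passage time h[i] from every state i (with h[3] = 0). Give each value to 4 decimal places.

h = [7.7901, 7.2122, 6.4464, 0.0000, 8.0345]

First-step conditioning: h[3] = 0; for i ≠ 3, h[i] = 1 + Σ_k P[i][k]·h[k].
  h[0] = 1 + 1/6·h[0] + 1/6·h[1] + 1/4·h[2] + 1/3·h[4]
  h[1] = 1 + 1/3·h[0] + 1/6·h[1] + 1/6·h[2] + 1/6·h[4]
  h[2] = 1 + 1/6·h[0] + 1/3·h[1] + 1/6·h[2] + 1/12·h[4]
  h[4] = 1 + 1/4·h[0] + 1/6·h[1] + 1/12·h[2] + 5/12·h[4]
Solving the 4×4 linear system over states ≠ 3 gives exactly h = [9948/1277, 9210/1277, 8232/1277, 0, 10260/1277] (h[3] = 0 is the target).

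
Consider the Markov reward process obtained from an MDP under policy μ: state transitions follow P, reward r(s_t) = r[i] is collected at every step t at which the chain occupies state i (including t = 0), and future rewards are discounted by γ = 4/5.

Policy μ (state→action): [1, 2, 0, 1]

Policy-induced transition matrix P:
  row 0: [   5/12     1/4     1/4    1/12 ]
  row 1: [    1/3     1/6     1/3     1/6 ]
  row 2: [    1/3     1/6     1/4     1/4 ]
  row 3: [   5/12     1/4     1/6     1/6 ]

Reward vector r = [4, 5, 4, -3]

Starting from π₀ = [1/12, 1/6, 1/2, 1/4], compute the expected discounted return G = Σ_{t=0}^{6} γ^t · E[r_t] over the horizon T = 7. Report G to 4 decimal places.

G = 11.3511

t=0: π = [0.0833, 0.1667, 0.5000, 0.2500], E[r] = 2.4167, γ^t·E[r] = 2.416667, running G = 2.416667
t=1: π = [0.3611, 0.1944, 0.2431, 0.2014], E[r] = 2.7847, γ^t·E[r] = 2.227778, running G = 4.644444
t=2: π = [0.3802, 0.2135, 0.2494, 0.1568], E[r] = 3.1157, γ^t·E[r] = 1.994074, running G = 6.638519
t=3: π = [0.3781, 0.2114, 0.2547, 0.1558], E[r] = 3.1210, γ^t·E[r] = 1.597975, running G = 8.236494
t=4: π = [0.3778, 0.2112, 0.2546, 0.1564], E[r] = 3.1164, γ^t·E[r] = 1.276497, running G = 9.512991
t=5: π = [0.3779, 0.2112, 0.2546, 0.1564], E[r] = 3.1164, γ^t·E[r] = 1.021174, running G = 10.534164
t=6: π = [0.3779, 0.2112, 0.2546, 0.1564], E[r] = 3.1164, γ^t·E[r] = 0.816956, running G = 11.351120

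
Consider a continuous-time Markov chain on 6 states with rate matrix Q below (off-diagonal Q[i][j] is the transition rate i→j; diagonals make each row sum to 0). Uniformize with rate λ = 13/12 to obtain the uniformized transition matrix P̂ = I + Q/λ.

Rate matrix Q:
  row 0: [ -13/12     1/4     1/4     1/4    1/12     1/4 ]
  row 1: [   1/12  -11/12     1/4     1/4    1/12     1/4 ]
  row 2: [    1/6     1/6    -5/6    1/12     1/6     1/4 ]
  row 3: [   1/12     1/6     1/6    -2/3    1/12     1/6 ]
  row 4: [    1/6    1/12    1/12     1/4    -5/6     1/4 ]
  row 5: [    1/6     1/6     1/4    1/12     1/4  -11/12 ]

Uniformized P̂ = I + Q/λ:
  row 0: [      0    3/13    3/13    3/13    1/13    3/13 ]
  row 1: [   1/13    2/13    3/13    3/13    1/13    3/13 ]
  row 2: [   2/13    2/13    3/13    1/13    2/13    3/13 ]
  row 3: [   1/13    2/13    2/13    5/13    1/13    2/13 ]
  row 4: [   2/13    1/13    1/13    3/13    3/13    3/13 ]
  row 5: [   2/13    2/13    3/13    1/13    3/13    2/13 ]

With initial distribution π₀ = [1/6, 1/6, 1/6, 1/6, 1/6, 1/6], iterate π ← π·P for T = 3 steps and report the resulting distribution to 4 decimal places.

t=0: π = [0.1667, 0.1667, 0.1667, 0.1667, 0.1667, 0.1667]
t=1: π = [0.1026, 0.1538, 0.1923, 0.2051, 0.1410, 0.2051]
t=2: π = [0.1105, 0.1509, 0.1933, 0.2012, 0.1450, 0.1992]
t=3: π = [0.1098, 0.1512, 0.1930, 0.2013, 0.1447, 0.2000]

π = [0.1098, 0.1512, 0.1930, 0.2013, 0.1447, 0.2000]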